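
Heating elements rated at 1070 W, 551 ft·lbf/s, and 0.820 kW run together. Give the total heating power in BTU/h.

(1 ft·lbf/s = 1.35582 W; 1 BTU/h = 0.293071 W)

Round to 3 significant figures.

1070 W (already W)
551 ft·lbf/s × 1.35582 → 747.057 W
0.820 kW × 1000 → 820 W
Combined: 1070 + 747.057 + 820 = 2637.06 W
In BTU/h: 2637.06 / 0.293071 = 8998.02 BTU/h

9000 BTU/h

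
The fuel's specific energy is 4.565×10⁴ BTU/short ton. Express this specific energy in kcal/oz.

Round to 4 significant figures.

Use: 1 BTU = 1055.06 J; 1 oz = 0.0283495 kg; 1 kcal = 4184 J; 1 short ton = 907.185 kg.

4.565×10⁴ BTU/short ton × 1055.06 J/BTU ÷ 907.185 kg/short ton = 53091.1 J/kg
53091.1 J/kg ÷ 4184 J/kcal × 0.0283495 kg/oz = 0.359729 kcal/oz

0.3597 kcal/oz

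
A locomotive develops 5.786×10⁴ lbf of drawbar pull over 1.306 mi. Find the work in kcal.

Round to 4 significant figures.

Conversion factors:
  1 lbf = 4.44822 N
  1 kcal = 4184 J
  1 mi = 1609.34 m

5.786×10⁴ lbf × 4.44822 = 257374 N
1.306 mi × 1609.34 = 2101.8 m
W = F × d = 257374 N × 2101.8 m = 5.40949×10⁸ J
5.40949×10⁸ J ÷ (4184 J/kcal) = 129290 kcal

1.293×10⁵ kcal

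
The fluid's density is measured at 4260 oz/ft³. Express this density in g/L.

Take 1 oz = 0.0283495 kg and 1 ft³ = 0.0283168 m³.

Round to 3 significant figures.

4260 oz/ft³ × 0.0283495 kg/oz ÷ 0.0283168 m³/ft³ = 4264.92 kg/m³
4264.92 kg/m³ ÷ 0.001 kg/g × 0.001 m³/L = 4264.92 g/L

4260 g/L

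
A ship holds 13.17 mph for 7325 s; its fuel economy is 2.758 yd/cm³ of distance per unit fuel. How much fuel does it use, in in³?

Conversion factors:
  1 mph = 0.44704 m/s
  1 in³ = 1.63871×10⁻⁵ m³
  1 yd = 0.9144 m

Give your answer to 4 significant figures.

1044 in³

13.17 mph → 5.88752 m/s
d = v × t = 5.88752 × 7325 = 43126.1 m
2.758 yd/cm³ → 2.52192×10⁶ m/m³
V = d / (distance per unit fuel) = 43126.1 / 2.52192×10⁶ = 0.0171005 m³
In in³: 0.0171005 / 1.63871×10⁻⁵ = 1043.53 in³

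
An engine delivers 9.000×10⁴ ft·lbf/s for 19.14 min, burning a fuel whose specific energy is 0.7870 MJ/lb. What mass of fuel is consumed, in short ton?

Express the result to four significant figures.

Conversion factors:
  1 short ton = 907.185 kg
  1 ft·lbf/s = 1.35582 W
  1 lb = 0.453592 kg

9.000×10⁴ ft·lbf/s → 122024 W
19.14 min → 1148.4 s
E = P × t = 122024 × 1148.4 = 1.40132×10⁸ J
0.7870 MJ/lb → 1.73504×10⁶ J/kg
m = E / e_s = 1.40132×10⁸ / 1.73504×10⁶ = 80.7659 kg
In short ton: 80.7659 / 907.185 = 0.0890291 short ton

0.08903 short ton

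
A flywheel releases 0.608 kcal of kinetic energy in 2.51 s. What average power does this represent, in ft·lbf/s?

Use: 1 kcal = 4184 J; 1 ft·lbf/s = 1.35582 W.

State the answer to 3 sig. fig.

0.608 kcal × 4184 = 2543.87 J
P = E / t = 2543.87 J / 2.51 s = 1013.49 W
1013.49 W ÷ (1.35582 W/ft·lbf/s) = 747.511 ft·lbf/s

748 ft·lbf/s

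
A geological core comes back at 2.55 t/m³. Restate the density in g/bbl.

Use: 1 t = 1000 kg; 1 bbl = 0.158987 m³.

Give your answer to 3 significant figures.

2.55 t/m³ × 1000 kg/t = 2550 kg/m³
2550 kg/m³ ÷ 0.001 kg/g × 0.158987 m³/bbl = 405417 g/bbl

4.05×10⁵ g/bbl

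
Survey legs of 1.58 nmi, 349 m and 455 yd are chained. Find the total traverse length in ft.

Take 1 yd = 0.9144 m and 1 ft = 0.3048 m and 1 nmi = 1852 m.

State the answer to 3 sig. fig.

1.58 nmi × 1852 → 2926.16 m
349 m (already m)
455 yd × 0.9144 → 416.052 m
Sum: 2926.16 + 349 + 416.052 = 3691.21 m
In ft: 3691.21 / 0.3048 = 12110.3 ft

1.21×10⁴ ft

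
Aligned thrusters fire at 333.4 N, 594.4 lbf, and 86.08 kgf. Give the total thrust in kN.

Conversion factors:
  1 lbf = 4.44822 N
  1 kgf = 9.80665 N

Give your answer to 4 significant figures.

3.822 kN

333.4 N (already N)
594.4 lbf × 4.44822 = 2644.02 N
86.08 kgf × 9.80665 = 844.156 N
Combined: 333.4 + 2644.02 + 844.156 = 3821.58 N
In kN: 3821.58 / 1000 = 3.82158 kN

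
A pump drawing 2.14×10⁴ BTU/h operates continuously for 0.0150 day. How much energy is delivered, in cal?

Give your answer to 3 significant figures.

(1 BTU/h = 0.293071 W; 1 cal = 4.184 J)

1.94×10⁶ cal

2.14×10⁴ BTU/h × 0.293071 = 6271.72 W
0.0150 day × 86400 = 1296 s
E = P × t = 6271.72 W × 1296 s = 8.12815×10⁶ J
8.12815×10⁶ J ÷ (4.184 J/cal) = 1.94267×10⁶ cal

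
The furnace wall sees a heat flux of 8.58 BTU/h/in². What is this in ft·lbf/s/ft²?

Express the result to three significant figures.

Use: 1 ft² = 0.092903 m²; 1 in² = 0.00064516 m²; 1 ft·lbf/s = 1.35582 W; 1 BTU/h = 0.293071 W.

8.58 BTU/h/in² × 0.293071 W/BTU/h ÷ 0.00064516 m²/in² = 3897.56 W/m²
3897.56 W/m² ÷ 1.35582 W/ft·lbf/s × 0.092903 m²/ft² = 267.067 ft·lbf/s/ft²

267 ft·lbf/s/ft²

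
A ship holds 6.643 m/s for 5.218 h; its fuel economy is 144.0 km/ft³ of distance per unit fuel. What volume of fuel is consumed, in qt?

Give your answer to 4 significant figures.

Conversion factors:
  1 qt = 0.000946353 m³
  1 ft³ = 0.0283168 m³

25.93 qt

5.218 h → 18784.8 s
d = v × t = 6.643 × 18784.8 = 124787 m
144.0 km/ft³ → 5.08532×10⁶ m/m³
V = d / (distance per unit fuel) = 124787 / 5.08532×10⁶ = 0.0245387 m³
In qt: 0.0245387 / 0.000946353 = 25.9298 qt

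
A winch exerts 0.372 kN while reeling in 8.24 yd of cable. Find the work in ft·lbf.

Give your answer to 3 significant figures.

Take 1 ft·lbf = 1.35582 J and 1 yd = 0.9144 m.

0.372 kN × 1000 → 372 N
8.24 yd × 0.9144 → 7.53466 m
W = F × d = 372 N × 7.53466 m = 2802.89 J
2802.89 J ÷ (1.35582 J/ft·lbf) = 2067.3 ft·lbf

2070 ft·lbf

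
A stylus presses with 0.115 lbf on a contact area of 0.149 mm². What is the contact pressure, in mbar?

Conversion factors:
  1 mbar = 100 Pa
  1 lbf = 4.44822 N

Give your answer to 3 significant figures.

3.43×10⁴ mbar

0.115 lbf × 4.44822 = 0.511545 N
0.149 mm² × 10⁻⁶ = 1.49×10⁻⁷ m²
P = F / A = 0.511545 N / 1.49×10⁻⁷ m² = 3.43319×10⁶ Pa
3.43319×10⁶ Pa ÷ (100 Pa/mbar) = 34331.9 mbar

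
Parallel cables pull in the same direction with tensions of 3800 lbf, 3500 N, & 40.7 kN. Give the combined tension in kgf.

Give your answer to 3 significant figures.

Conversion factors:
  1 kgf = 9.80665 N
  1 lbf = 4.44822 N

3800 lbf × 4.44822 → 16903.2 N
3500 N (already N)
40.7 kN × 1000 → 40700 N
Combined: 16903.2 + 3500 + 40700 = 61103.2 N
In kgf: 61103.2 / 9.80665 = 6230.79 kgf

6230 kgf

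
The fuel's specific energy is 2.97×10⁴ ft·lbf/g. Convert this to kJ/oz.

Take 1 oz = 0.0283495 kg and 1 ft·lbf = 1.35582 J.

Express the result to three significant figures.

1140 kJ/oz

2.97×10⁴ ft·lbf/g × 1.35582 J/ft·lbf ÷ 0.001 kg/g = 4.02679×10⁷ J/kg
4.02679×10⁷ J/kg ÷ 1000 J/kJ × 0.0283495 kg/oz = 1141.57 kJ/oz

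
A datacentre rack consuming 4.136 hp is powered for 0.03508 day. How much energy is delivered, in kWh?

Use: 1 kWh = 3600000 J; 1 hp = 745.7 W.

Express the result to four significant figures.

2.597 kWh

4.136 hp × 745.7 → 3084.22 W
0.03508 day × 86400 → 3030.91 s
E = P × t = 3084.22 W × 3030.91 s = 9.34799×10⁶ J
9.34799×10⁶ J ÷ (3600000 J/kWh) = 2.59666 kWh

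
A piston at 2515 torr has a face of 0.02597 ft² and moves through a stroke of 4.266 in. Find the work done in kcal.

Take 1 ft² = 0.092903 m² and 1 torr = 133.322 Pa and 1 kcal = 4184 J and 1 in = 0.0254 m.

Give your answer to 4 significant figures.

2515 torr → 335305 Pa
0.02597 ft² → 0.00241269 m²
F = P × A = 335305 × 0.00241269 = 808.987 N
4.266 in → 0.108356 m
W = F × d = 808.987 × 0.108356 = 87.6586 J
In kcal: 87.6586 / 4184 = 0.0209509 kcal

0.02095 kcal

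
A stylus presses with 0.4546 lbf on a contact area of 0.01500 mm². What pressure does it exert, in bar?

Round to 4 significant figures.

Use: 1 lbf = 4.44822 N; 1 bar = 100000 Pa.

0.4546 lbf × 4.44822 = 2.02216 N
0.01500 mm² × 10⁻⁶ = 1.5×10⁻⁸ m²
P = F / A = 2.02216 N / 1.5×10⁻⁸ m² = 1.34811×10⁸ Pa
1.34811×10⁸ Pa ÷ (100000 Pa/bar) = 1348.11 bar

1348 bar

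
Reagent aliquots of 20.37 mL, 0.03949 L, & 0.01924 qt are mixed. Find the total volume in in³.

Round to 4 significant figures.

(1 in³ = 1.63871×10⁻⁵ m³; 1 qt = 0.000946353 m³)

4.764 in³

20.37 mL × 10⁻⁶ = 2.037×10⁻⁵ m³
0.03949 L × 0.001 = 3.949×10⁻⁵ m³
0.01924 qt × 0.000946353 = 1.82078×10⁻⁵ m³
Sum: 2.037×10⁻⁵ + 3.949×10⁻⁵ + 1.82078×10⁻⁵ = 7.80678×10⁻⁵ m³
In in³: 7.80678×10⁻⁵ / 1.63871×10⁻⁵ = 4.76398 in³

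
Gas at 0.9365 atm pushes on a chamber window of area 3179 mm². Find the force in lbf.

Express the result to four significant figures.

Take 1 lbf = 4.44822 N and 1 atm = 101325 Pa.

67.82 lbf

0.9365 atm × 101325 = 94890.9 Pa
3179 mm² × 10⁻⁶ = 0.003179 m²
F = P × A = 94890.9 Pa × 0.003179 m² = 301.658 N
301.658 N ÷ (4.44822 N/lbf) = 67.8154 lbf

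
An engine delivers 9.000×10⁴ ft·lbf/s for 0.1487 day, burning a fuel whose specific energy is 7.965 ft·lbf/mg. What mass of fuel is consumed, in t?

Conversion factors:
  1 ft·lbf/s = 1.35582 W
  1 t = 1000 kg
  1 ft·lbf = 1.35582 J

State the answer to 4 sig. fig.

9.000×10⁴ ft·lbf/s → 122024 W
0.1487 day → 12847.7 s
E = P × t = 122024 × 12847.7 = 1.56773×10⁹ J
7.965 ft·lbf/mg → 1.07991×10⁷ J/kg
m = E / e_s = 1.56773×10⁹ / 1.07991×10⁷ = 145.172 kg
In t: 145.172 / 1000 = 0.145172 t

0.1452 t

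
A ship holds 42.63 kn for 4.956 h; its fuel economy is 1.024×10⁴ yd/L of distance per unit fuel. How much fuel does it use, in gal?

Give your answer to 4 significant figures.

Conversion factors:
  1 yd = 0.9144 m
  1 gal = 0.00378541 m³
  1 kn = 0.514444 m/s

11.04 gal

42.63 kn → 21.9307 m/s
4.956 h → 17841.6 s
d = v × t = 21.9307 × 17841.6 = 391279 m
1.024×10⁴ yd/L → 9.36346×10⁶ m/m³
V = d / (distance per unit fuel) = 391279 / 9.36346×10⁶ = 0.0417879 m³
In gal: 0.0417879 / 0.00378541 = 11.0392 gal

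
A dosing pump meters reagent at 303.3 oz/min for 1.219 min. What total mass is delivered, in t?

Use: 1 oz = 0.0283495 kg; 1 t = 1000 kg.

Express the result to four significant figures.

303.3 oz/min → 0.143307 kg/s
1.219 min → 73.14 s
m = ṁ × t = 0.143307 × 73.14 = 10.4815 kg
In t: 10.4815 / 1000 = 0.0104815 t

0.01048 t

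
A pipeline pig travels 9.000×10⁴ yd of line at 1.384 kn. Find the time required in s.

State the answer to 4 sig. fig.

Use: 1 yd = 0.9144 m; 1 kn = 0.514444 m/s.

1.156×10⁵ s

9.000×10⁴ yd × 0.9144 = 82296 m
1.384 kn × 0.514444 = 0.71199 m/s
t = d / v = 82296 m / 0.71199 m/s = 115586 s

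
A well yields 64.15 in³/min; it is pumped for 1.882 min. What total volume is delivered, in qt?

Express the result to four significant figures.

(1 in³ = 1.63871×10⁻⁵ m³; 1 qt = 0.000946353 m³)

64.15 in³/min → 1.75205×10⁻⁵ m³/s
1.882 min → 112.92 s
V = Q × t = 1.75205×10⁻⁵ × 112.92 = 0.00197841 m³
In qt: 0.00197841 / 0.000946353 = 2.09056 qt

2.091 qt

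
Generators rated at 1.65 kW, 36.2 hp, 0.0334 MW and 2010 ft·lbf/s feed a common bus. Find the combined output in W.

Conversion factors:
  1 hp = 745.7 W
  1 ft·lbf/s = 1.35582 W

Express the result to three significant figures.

1.65 kW × 1000 → 1650 W
36.2 hp × 745.7 → 26994.3 W
0.0334 MW × 1000000 → 33400 W
2010 ft·lbf/s × 1.35582 → 2725.2 W
Sum: 1650 + 26994.3 + 33400 + 2725.2 = 64769.5 W

6.48×10⁴ W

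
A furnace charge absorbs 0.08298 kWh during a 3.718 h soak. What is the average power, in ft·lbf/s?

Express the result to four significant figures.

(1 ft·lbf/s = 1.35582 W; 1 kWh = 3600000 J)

0.08298 kWh × 3600000 = 298728 J
3.718 h × 3600 = 13384.8 s
P = E / t = 298728 J / 13384.8 s = 22.3185 W
22.3185 W ÷ (1.35582 W/ft·lbf/s) = 16.4613 ft·lbf/s

16.46 ft·lbf/s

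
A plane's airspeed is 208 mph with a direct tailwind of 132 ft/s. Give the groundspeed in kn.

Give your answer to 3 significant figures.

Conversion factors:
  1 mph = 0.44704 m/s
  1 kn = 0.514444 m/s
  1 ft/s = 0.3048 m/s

259 kn

208 mph × 0.44704 → 92.9843 m/s
132 ft/s × 0.3048 → 40.2336 m/s
Sum: 92.9843 + 40.2336 = 133.218 m/s
In kn: 133.218 / 0.514444 = 258.955 kn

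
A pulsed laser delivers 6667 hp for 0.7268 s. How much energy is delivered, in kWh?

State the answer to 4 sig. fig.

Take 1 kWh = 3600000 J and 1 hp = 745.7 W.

6667 hp × 745.7 = 4.97158×10⁶ W
E = P × t = 4.97158×10⁶ W × 0.7268 s = 3.61334×10⁶ J
3.61334×10⁶ J ÷ (3600000 J/kWh) = 1.00371 kWh

1.004 kWh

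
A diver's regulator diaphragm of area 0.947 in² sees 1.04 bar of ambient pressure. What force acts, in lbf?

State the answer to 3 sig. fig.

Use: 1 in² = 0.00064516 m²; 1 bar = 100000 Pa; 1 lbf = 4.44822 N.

14.3 lbf

1.04 bar × 100000 = 104000 Pa
0.947 in² × 0.00064516 = 6.10967×10⁻⁴ m²
F = P × A = 104000 Pa × 6.10967×10⁻⁴ m² = 63.5406 N
63.5406 N ÷ (4.44822 N/lbf) = 14.2845 lbf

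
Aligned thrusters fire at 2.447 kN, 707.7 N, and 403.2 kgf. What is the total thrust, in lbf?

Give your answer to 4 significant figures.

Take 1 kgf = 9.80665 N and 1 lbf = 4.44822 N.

1598 lbf

2.447 kN × 1000 = 2447 N
707.7 N (already N)
403.2 kgf × 9.80665 = 3954.04 N
Combined: 2447 + 707.7 + 3954.04 = 7108.74 N
In lbf: 7108.74 / 4.44822 = 1598.11 lbf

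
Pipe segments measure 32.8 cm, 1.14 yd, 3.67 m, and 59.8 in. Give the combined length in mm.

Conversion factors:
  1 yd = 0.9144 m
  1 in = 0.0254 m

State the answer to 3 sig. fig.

6560 mm

32.8 cm × 0.01 = 0.328 m
1.14 yd × 0.9144 = 1.04242 m
3.67 m (already m)
59.8 in × 0.0254 = 1.51892 m
Total: 0.328 + 1.04242 + 3.67 + 1.51892 = 6.55934 m
In mm: 6.55934 / 0.001 = 6559.34 mm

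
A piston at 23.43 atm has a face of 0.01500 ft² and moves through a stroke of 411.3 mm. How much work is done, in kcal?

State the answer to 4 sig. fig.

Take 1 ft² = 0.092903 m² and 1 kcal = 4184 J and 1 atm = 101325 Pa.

23.43 atm → 2.37404×10⁶ Pa
0.01500 ft² → 0.00139354 m²
F = P × A = 2.37404×10⁶ × 0.00139354 = 3308.32 N
411.3 mm → 0.4113 m
W = F × d = 3308.32 × 0.4113 = 1360.71 J
In kcal: 1360.71 / 4184 = 0.325217 kcal

0.3252 kcal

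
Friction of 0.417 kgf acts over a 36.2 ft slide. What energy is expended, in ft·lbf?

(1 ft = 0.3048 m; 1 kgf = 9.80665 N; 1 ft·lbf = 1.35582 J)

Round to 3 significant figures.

33.3 ft·lbf

0.417 kgf × 9.80665 → 4.08937 N
36.2 ft × 0.3048 → 11.0338 m
W = F × d = 4.08937 N × 11.0338 m = 45.1213 J
45.1213 J ÷ (1.35582 J/ft·lbf) = 33.2797 ft·lbf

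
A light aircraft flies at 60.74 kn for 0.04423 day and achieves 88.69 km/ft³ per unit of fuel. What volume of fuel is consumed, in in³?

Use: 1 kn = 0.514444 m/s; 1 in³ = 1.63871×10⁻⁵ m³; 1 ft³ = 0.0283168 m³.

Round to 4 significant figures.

60.74 kn → 31.2473 m/s
0.04423 day → 3821.47 s
d = v × t = 31.2473 × 3821.47 = 119411 m
88.69 km/ft³ → 3.13206×10⁶ m/m³
V = d / (distance per unit fuel) = 119411 / 3.13206×10⁶ = 0.0381254 m³
In in³: 0.0381254 / 1.63871×10⁻⁵ = 2326.55 in³

2327 in³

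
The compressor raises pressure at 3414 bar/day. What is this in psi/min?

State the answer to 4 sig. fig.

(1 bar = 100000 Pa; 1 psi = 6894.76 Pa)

3414 bar/day × 100000 Pa/bar ÷ 86400 s/day = 3951.39 Pa/s
3951.39 Pa/s ÷ 6894.76 Pa/psi × 60 s/min = 34.386 psi/min

34.39 psi/min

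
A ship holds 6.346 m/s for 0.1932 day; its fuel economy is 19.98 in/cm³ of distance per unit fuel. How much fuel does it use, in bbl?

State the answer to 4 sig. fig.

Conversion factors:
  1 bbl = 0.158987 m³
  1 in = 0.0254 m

1.313 bbl

0.1932 day → 16692.5 s
d = v × t = 6.346 × 16692.5 = 105931 m
19.98 in/cm³ → 507492 m/m³
V = d / (distance per unit fuel) = 105931 / 507492 = 0.208734 m³
In bbl: 0.208734 / 0.158987 = 1.3129 bbl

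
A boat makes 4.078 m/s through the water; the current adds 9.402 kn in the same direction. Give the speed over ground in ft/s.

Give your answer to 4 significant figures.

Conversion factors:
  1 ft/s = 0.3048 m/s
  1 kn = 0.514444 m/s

29.25 ft/s

4.078 m/s (already m/s)
9.402 kn × 0.514444 = 4.8368 m/s
Combined: 4.078 + 4.8368 = 8.9148 m/s
In ft/s: 8.9148 / 0.3048 = 29.248 ft/s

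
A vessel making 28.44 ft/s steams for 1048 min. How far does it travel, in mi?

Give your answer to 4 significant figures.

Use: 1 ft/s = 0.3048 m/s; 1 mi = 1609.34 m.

28.44 ft/s × 0.3048 = 8.66851 m/s
1048 min × 60 = 62880 s
d = v × t = 8.66851 m/s × 62880 s = 545076 m
545076 m ÷ (1609.34 m/mi) = 338.695 mi

338.7 mi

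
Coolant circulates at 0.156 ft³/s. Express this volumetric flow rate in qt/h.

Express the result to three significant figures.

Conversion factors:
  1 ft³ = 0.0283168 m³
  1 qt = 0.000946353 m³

1.68×10⁴ qt/h

0.156 ft³/s × 0.0283168 m³/ft³ = 0.00441742 m³/s
0.00441742 m³/s ÷ 0.000946353 m³/qt × 3600 s/h = 16804.2 qt/h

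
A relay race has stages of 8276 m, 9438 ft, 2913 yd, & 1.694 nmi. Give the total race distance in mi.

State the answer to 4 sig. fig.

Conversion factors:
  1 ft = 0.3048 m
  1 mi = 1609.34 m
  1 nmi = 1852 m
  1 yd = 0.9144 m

8276 m (already m)
9438 ft × 0.3048 → 2876.7 m
2913 yd × 0.9144 → 2663.65 m
1.694 nmi × 1852 → 3137.29 m
Sum: 8276 + 2876.7 + 2663.65 + 3137.29 = 16953.6 m
In mi: 16953.6 / 1609.34 = 10.5345 mi

10.53 mi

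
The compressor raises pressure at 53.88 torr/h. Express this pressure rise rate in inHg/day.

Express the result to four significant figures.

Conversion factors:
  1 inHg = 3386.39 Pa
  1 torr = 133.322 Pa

50.91 inHg/day

53.88 torr/h × 133.322 Pa/torr ÷ 3600 s/h = 1.99539 Pa/s
1.99539 Pa/s ÷ 3386.39 Pa/inHg × 86400 s/day = 50.9102 inHg/day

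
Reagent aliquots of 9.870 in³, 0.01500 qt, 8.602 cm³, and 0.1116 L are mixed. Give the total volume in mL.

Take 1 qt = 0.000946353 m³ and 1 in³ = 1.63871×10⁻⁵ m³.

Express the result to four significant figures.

9.870 in³ × 1.63871×10⁻⁵ = 1.61741×10⁻⁴ m³
0.01500 qt × 0.000946353 = 1.41953×10⁻⁵ m³
8.602 cm³ × 10⁻⁶ = 8.602×10⁻⁶ m³
0.1116 L × 0.001 = 1.116×10⁻⁴ m³
Sum: 1.61741×10⁻⁴ + 1.41953×10⁻⁵ + 8.602×10⁻⁶ + 1.116×10⁻⁴ = 2.96138×10⁻⁴ m³
In mL: 2.96138×10⁻⁴ / 10⁻⁶ = 296.138 mL

296.1 mL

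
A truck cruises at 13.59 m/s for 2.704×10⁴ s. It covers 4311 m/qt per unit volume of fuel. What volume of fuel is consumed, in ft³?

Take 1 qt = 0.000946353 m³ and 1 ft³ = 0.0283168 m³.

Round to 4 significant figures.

2.849 ft³

d = v × t = 13.59 × 27040 = 367474 m
4311 m/qt → 4.55538×10⁶ m/m³
V = d / (distance per unit fuel) = 367474 / 4.55538×10⁶ = 0.0806681 m³
In ft³: 0.0806681 / 0.0283168 = 2.84877 ft³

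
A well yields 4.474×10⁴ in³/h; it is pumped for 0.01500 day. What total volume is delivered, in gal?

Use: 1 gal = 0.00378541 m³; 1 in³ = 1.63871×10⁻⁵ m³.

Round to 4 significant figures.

4.474×10⁴ in³/h → 2.03655×10⁻⁴ m³/s
0.01500 day → 1296 s
V = Q × t = 2.03655×10⁻⁴ × 1296 = 0.263937 m³
In gal: 0.263937 / 0.00378541 = 69.7248 gal

69.72 gal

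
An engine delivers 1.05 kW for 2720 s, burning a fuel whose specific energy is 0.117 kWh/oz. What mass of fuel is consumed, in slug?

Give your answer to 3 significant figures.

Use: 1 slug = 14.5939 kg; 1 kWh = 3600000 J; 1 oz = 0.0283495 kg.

1.05 kW → 1050 W
E = P × t = 1050 × 2720 = 2.856×10⁶ J
0.117 kWh/oz → 1.48574×10⁷ J/kg
m = E / e_s = 2.856×10⁶ / 1.48574×10⁷ = 0.192227 kg
In slug: 0.192227 / 14.5939 = 0.0131717 slug

0.0132 slug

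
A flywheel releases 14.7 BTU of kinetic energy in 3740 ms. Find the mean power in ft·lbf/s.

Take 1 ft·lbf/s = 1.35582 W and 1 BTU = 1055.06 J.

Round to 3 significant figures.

14.7 BTU × 1055.06 → 15509.4 J
3740 ms × 0.001 → 3.74 s
P = E / t = 15509.4 J / 3.74 s = 4146.9 W
4146.9 W ÷ (1.35582 W/ft·lbf/s) = 3058.59 ft·lbf/s

3060 ft·lbf/s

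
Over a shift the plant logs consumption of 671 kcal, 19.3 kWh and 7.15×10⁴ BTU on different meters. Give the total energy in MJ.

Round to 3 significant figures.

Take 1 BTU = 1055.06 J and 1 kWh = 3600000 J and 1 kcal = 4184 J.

148 MJ

671 kcal × 4184 → 2.80746×10⁶ J
19.3 kWh × 3600000 → 6.948×10⁷ J
7.15×10⁴ BTU × 1055.06 → 7.54368×10⁷ J
Combined: 2.80746×10⁶ + 6.948×10⁷ + 7.54368×10⁷ = 1.47724×10⁸ J
In MJ: 1.47724×10⁸ / 1000000 = 147.724 MJ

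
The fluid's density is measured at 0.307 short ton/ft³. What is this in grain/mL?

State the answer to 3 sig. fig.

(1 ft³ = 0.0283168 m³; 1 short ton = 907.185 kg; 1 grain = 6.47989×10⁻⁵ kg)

152 grain/mL

0.307 short ton/ft³ × 907.185 kg/short ton ÷ 0.0283168 m³/ft³ = 9835.36 kg/m³
9835.36 kg/m³ ÷ 6.47989×10⁻⁵ kg/grain × 10⁻⁶ m³/mL = 151.783 grain/mL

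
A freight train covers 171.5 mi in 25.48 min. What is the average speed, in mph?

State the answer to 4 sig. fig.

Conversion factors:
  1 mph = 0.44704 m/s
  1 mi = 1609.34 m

403.8 mph

171.5 mi × 1609.34 → 276002 m
25.48 min × 60 → 1528.8 s
v = d / t = 276002 m / 1528.8 s = 180.535 m/s
180.535 m/s ÷ (0.44704 m/s/mph) = 403.845 mph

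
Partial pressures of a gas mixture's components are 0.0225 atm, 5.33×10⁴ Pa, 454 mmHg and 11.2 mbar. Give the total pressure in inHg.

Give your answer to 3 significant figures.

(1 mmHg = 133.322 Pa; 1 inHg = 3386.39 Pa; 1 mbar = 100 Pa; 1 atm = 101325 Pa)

34.6 inHg

0.0225 atm × 101325 = 2279.81 Pa
5.33×10⁴ Pa (already Pa)
454 mmHg × 133.322 = 60528.2 Pa
11.2 mbar × 100 = 1120 Pa
Total: 2279.81 + 53300 + 60528.2 + 1120 = 117228 Pa
In inHg: 117228 / 3386.39 = 34.6174 inHg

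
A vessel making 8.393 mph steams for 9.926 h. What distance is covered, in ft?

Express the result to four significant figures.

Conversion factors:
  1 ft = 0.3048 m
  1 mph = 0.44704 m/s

8.393 mph × 0.44704 = 3.75201 m/s
9.926 h × 3600 = 35733.6 s
d = v × t = 3.75201 m/s × 35733.6 s = 134073 m
134073 m ÷ (0.3048 m/ft) = 439872 ft

4.399×10⁵ ft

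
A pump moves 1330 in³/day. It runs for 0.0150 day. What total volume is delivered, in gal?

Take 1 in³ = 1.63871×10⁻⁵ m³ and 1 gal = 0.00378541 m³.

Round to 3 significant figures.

1330 in³/day → 2.52255×10⁻⁷ m³/s
0.0150 day → 1296 s
V = Q × t = 2.52255×10⁻⁷ × 1296 = 3.26922×10⁻⁴ m³
In gal: 3.26922×10⁻⁴ / 0.00378541 = 0.0863637 gal

0.0864 gal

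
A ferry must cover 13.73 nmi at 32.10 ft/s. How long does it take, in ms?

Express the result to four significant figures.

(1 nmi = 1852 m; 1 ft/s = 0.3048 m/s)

2.599×10⁶ ms

13.73 nmi × 1852 → 25428 m
32.10 ft/s × 0.3048 → 9.78408 m/s
t = d / v = 25428 m / 9.78408 m/s = 2598.92 s
2598.92 s ÷ (0.001 s/ms) = 2.59892×10⁶ ms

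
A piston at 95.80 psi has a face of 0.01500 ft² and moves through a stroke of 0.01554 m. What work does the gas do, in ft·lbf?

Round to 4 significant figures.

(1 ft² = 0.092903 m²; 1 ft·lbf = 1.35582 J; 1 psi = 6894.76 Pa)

95.80 psi → 660518 Pa
0.01500 ft² → 0.00139354 m²
F = P × A = 660518 × 0.00139354 = 920.458 N
W = F × d = 920.458 × 0.01554 = 14.3039 J
In ft·lbf: 14.3039 / 1.35582 = 10.55 ft·lbf

10.55 ft·lbf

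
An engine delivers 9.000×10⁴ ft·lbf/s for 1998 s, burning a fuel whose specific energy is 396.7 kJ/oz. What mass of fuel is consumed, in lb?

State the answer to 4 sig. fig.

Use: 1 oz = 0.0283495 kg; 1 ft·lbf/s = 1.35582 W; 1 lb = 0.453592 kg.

38.41 lb

9.000×10⁴ ft·lbf/s → 122024 W
E = P × t = 122024 × 1998 = 2.43804×10⁸ J
396.7 kJ/oz → 1.39932×10⁷ J/kg
m = E / e_s = 2.43804×10⁸ / 1.39932×10⁷ = 17.423 kg
In lb: 17.423 / 0.453592 = 38.4112 lb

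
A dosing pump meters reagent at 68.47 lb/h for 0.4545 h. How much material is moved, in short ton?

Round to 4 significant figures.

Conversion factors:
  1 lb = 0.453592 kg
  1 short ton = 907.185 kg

68.47 lb/h → 0.00862707 kg/s
0.4545 h → 1636.2 s
m = ṁ × t = 0.00862707 × 1636.2 = 14.1156 kg
In short ton: 14.1156 / 907.185 = 0.0155598 short ton

0.01556 short ton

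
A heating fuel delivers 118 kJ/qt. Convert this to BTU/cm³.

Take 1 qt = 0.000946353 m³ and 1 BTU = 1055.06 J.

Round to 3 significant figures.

0.118 BTU/cm³

118 kJ/qt × 1000 J/kJ ÷ 0.000946353 m³/qt = 1.24689×10⁸ J/m³
1.24689×10⁸ J/m³ ÷ 1055.06 J/BTU × 10⁻⁶ m³/cm³ = 0.118182 BTU/cm³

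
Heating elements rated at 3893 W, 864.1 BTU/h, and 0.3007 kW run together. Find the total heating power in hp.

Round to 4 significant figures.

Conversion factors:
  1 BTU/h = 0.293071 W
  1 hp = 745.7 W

5.963 hp

3893 W (already W)
864.1 BTU/h × 0.293071 = 253.243 W
0.3007 kW × 1000 = 300.7 W
Combined: 3893 + 253.243 + 300.7 = 4446.94 W
In hp: 4446.94 / 745.7 = 5.96344 hp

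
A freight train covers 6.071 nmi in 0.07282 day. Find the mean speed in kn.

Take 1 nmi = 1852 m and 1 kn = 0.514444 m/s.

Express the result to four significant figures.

6.071 nmi × 1852 = 11243.5 m
0.07282 day × 86400 = 6291.65 s
v = d / t = 11243.5 m / 6291.65 s = 1.78705 m/s
1.78705 m/s ÷ (0.514444 m/s/kn) = 3.47375 kn

3.474 kn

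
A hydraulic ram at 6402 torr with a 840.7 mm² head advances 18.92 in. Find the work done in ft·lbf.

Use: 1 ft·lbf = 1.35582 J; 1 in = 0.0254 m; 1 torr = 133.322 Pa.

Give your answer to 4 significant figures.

6402 torr → 853527 Pa
840.7 mm² → 8.407×10⁻⁴ m²
F = P × A = 853527 × 8.407×10⁻⁴ = 717.56 N
18.92 in → 0.480568 m
W = F × d = 717.56 × 0.480568 = 344.836 J
In ft·lbf: 344.836 / 1.35582 = 254.338 ft·lbf

254.3 ft·lbf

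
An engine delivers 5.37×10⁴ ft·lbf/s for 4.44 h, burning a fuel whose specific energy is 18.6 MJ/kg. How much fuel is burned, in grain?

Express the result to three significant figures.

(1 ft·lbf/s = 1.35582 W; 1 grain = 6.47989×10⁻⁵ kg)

9.66×10⁵ grain

5.37×10⁴ ft·lbf/s → 72807.5 W
4.44 h → 15984 s
E = P × t = 72807.5 × 15984 = 1.16376×10⁹ J
18.6 MJ/kg → 1.86×10⁷ J/kg
m = E / e_s = 1.16376×10⁹ / 1.86×10⁷ = 62.5677 kg
In grain: 62.5677 / 6.47989×10⁻⁵ = 965567 grain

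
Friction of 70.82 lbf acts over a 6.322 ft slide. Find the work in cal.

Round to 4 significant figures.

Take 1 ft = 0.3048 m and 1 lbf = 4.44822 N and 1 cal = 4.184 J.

70.82 lbf × 4.44822 → 315.023 N
6.322 ft × 0.3048 → 1.92695 m
W = F × d = 315.023 N × 1.92695 m = 607.034 J
607.034 J ÷ (4.184 J/cal) = 145.085 cal

145.1 cal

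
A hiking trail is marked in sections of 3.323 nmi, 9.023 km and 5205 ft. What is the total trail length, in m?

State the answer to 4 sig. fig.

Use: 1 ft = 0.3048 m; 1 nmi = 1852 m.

1.676×10⁴ m

3.323 nmi × 1852 → 6154.2 m
9.023 km × 1000 → 9023 m
5205 ft × 0.3048 → 1586.48 m
Combined: 6154.2 + 9023 + 1586.48 = 16763.7 m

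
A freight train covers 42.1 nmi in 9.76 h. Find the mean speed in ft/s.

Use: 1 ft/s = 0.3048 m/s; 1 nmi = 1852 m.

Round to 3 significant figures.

42.1 nmi × 1852 → 77969.2 m
9.76 h × 3600 → 35136 s
v = d / t = 77969.2 m / 35136 s = 2.21907 m/s
2.21907 m/s ÷ (0.3048 m/s/ft/s) = 7.28041 ft/s

7.28 ft/s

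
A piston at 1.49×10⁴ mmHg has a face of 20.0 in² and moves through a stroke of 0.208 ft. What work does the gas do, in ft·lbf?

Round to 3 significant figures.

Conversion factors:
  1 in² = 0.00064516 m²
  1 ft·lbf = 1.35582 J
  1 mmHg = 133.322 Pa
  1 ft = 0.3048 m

1200 ft·lbf

1.49×10⁴ mmHg → 1.9865×10⁶ Pa
20.0 in² → 0.0129032 m²
F = P × A = 1.9865×10⁶ × 0.0129032 = 25632.2 N
0.208 ft → 0.0633984 m
W = F × d = 25632.2 × 0.0633984 = 1625.04 J
In ft·lbf: 1625.04 / 1.35582 = 1198.57 ft·lbf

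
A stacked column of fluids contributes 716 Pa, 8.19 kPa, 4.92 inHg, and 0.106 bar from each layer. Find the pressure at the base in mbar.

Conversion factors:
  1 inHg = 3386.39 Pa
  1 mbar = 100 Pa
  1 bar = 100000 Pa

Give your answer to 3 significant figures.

716 Pa (already Pa)
8.19 kPa × 1000 = 8190 Pa
4.92 inHg × 3386.39 = 16661 Pa
0.106 bar × 100000 = 10600 Pa
Total: 716 + 8190 + 16661 + 10600 = 36167 Pa
In mbar: 36167 / 100 = 361.67 mbar

362 mbar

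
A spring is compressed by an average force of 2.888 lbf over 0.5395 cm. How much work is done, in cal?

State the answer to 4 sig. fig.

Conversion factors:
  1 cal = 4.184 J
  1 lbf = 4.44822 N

2.888 lbf × 4.44822 → 12.8465 N
0.5395 cm × 0.01 → 0.005395 m
W = F × d = 12.8465 N × 0.005395 m = 0.0693069 J
0.0693069 J ÷ (4.184 J/cal) = 0.0165647 cal

0.01656 cal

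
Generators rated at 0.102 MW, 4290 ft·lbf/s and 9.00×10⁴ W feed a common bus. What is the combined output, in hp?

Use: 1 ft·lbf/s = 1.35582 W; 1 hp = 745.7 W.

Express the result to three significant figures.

0.102 MW × 1000000 → 102000 W
4290 ft·lbf/s × 1.35582 → 5816.47 W
9.00×10⁴ W (already W)
Sum: 102000 + 5816.47 + 90000 = 197816 W
In hp: 197816 / 745.7 = 265.276 hp

265 hp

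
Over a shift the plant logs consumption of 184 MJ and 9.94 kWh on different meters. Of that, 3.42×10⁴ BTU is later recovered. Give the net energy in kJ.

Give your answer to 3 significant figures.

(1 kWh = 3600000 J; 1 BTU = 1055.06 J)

184 MJ × 1000000 = 1.84×10⁸ J
9.94 kWh × 3600000 = 3.5784×10⁷ J
3.42×10⁴ BTU × 1055.06 = 3.60831×10⁷ J
Net: 1.84×10⁸ + 3.5784×10⁷ − 3.60831×10⁷ = 1.83701×10⁸ J
In kJ: 1.83701×10⁸ / 1000 = 183701 kJ

1.84×10⁵ kJ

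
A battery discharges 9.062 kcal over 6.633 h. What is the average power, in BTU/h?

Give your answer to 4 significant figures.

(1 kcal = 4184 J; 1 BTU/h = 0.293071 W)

5.418 BTU/h

9.062 kcal × 4184 → 37915.4 J
6.633 h × 3600 → 23878.8 s
P = E / t = 37915.4 J / 23878.8 s = 1.58783 W
1.58783 W ÷ (0.293071 W/BTU/h) = 5.4179 BTU/h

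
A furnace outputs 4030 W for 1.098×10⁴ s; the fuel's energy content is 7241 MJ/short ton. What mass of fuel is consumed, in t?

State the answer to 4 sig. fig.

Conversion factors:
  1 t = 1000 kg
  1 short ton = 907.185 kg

0.005544 t

E = P × t = 4030 × 10980 = 4.42494×10⁷ J
7241 MJ/short ton → 7.98183×10⁶ J/kg
m = E / e_s = 4.42494×10⁷ / 7.98183×10⁶ = 5.54377 kg
In t: 5.54377 / 1000 = 0.00554377 t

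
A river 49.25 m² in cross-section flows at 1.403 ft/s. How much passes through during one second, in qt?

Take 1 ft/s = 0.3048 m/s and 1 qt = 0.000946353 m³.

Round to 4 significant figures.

1.403 ft/s × 0.3048 → 0.427634 m/s
V = v × A × t = 0.427634 m/s × 49.25 m² × 1 s = 21.061 m³
21.061 m³ ÷ (0.000946353 m³/qt) = 22254.9 qt

2.225×10⁴ qt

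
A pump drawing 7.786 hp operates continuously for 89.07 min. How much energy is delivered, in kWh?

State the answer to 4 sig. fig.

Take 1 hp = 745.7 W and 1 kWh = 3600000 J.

7.786 hp × 745.7 = 5806.02 W
89.07 min × 60 = 5344.2 s
E = P × t = 5806.02 W × 5344.2 s = 3.10285×10⁷ J
3.10285×10⁷ J ÷ (3600000 J/kWh) = 8.61903 kWh

8.619 kWh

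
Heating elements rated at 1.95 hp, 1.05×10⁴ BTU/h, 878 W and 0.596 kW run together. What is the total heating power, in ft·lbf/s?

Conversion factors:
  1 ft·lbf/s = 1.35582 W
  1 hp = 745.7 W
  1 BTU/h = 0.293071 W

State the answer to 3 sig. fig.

1.95 hp × 745.7 = 1454.12 W
1.05×10⁴ BTU/h × 0.293071 = 3077.25 W
878 W (already W)
0.596 kW × 1000 = 596 W
Combined: 1454.12 + 3077.25 + 878 + 596 = 6005.37 W
In ft·lbf/s: 6005.37 / 1.35582 = 4429.33 ft·lbf/s

4430 ft·lbf/s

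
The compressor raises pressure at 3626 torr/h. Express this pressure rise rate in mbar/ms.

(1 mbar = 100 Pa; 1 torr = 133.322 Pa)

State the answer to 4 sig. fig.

0.001343 mbar/ms

3626 torr/h × 133.322 Pa/torr ÷ 3600 s/h = 134.285 Pa/s
134.285 Pa/s ÷ 100 Pa/mbar × 0.001 s/ms = 0.00134285 mbar/ms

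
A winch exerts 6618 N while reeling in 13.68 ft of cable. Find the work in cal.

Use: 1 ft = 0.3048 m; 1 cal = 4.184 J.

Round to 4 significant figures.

6595 cal

13.68 ft × 0.3048 → 4.16966 m
W = F × d = 6618 N × 4.16966 m = 27594.8 J
27594.8 J ÷ (4.184 J/cal) = 6595.32 cal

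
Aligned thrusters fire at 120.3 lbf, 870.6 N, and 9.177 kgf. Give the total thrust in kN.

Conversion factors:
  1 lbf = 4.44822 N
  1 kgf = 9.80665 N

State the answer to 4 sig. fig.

120.3 lbf × 4.44822 = 535.121 N
870.6 N (already N)
9.177 kgf × 9.80665 = 89.9956 N
Sum: 535.121 + 870.6 + 89.9956 = 1495.72 N
In kN: 1495.72 / 1000 = 1.49572 kN

1.496 kN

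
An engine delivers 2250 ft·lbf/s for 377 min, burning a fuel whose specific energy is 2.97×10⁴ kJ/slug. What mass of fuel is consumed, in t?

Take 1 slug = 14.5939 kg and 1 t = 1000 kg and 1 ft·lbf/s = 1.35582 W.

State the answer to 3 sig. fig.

2250 ft·lbf/s → 3050.6 W
377 min → 22620 s
E = P × t = 3050.6 × 22620 = 6.90046×10⁷ J
2.97×10⁴ kJ/slug → 2.0351×10⁶ J/kg
m = E / e_s = 6.90046×10⁷ / 2.0351×10⁶ = 33.9072 kg
In t: 33.9072 / 1000 = 0.0339072 t

0.0339 t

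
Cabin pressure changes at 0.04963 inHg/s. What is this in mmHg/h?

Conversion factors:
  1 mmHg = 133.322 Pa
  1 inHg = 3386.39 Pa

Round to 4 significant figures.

4538 mmHg/h

0.04963 inHg/s × 3386.39 Pa/inHg = 168.067 Pa/s
168.067 Pa/s ÷ 133.322 Pa/mmHg × 3600 s/h = 4538.19 mmHg/h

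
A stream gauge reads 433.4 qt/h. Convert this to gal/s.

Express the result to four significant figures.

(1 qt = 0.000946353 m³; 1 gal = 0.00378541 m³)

0.03010 gal/s

433.4 qt/h × 0.000946353 m³/qt ÷ 3600 s/h = 1.1393×10⁻⁴ m³/s
1.1393×10⁻⁴ m³/s ÷ 0.00378541 m³/gal = 0.0300971 gal/s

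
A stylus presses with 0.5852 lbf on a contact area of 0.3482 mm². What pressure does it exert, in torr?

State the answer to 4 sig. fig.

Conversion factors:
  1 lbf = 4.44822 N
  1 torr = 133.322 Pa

5.607×10⁴ torr

0.5852 lbf × 4.44822 = 2.6031 N
0.3482 mm² × 10⁻⁶ = 3.482×10⁻⁷ m²
P = F / A = 2.6031 N / 3.482×10⁻⁷ m² = 7.47588×10⁶ Pa
7.47588×10⁶ Pa ÷ (133.322 Pa/torr) = 56073.9 torr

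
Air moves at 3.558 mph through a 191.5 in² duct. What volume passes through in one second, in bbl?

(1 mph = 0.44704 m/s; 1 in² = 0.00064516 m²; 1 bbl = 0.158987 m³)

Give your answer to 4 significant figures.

1.236 bbl

3.558 mph × 0.44704 = 1.59057 m/s
191.5 in² × 0.00064516 = 0.123548 m²
V = v × A × t = 1.59057 m/s × 0.123548 m² × 1 s = 0.196512 m³
0.196512 m³ ÷ (0.158987 m³/bbl) = 1.23603 bbl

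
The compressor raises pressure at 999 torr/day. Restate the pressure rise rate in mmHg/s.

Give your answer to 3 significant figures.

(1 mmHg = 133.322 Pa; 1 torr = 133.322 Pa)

999 torr/day × 133.322 Pa/torr ÷ 86400 s/day = 1.54154 Pa/s
1.54154 Pa/s ÷ 133.322 Pa/mmHg = 0.0115625 mmHg/s

0.0116 mmHg/s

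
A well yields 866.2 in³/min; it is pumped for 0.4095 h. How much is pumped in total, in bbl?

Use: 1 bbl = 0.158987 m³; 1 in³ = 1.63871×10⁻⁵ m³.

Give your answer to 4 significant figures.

866.2 in³/min → 2.36575×10⁻⁴ m³/s
0.4095 h → 1474.2 s
V = Q × t = 2.36575×10⁻⁴ × 1474.2 = 0.348759 m³
In bbl: 0.348759 / 0.158987 = 2.19363 bbl

2.194 bbl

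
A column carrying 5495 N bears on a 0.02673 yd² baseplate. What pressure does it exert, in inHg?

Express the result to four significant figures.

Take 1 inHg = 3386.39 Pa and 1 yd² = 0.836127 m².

72.60 inHg

0.02673 yd² × 0.836127 → 0.0223497 m²
P = F / A = 5495 N / 0.0223497 m² = 245865 Pa
245865 Pa ÷ (3386.39 Pa/inHg) = 72.6039 inHg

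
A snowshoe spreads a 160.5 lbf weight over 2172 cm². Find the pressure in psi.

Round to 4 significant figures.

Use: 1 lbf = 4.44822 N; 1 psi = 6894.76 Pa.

0.4767 psi

160.5 lbf × 4.44822 = 713.939 N
2172 cm² × 0.0001 = 0.2172 m²
P = F / A = 713.939 N / 0.2172 m² = 3287.01 Pa
3287.01 Pa ÷ (6894.76 Pa/psi) = 0.47674 psi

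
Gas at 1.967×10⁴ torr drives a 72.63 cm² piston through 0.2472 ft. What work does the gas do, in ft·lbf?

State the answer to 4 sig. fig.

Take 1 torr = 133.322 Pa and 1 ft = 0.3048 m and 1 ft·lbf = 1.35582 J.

1058 ft·lbf

1.967×10⁴ torr → 2.62244×10⁶ Pa
72.63 cm² → 0.007263 m²
F = P × A = 2.62244×10⁶ × 0.007263 = 19046.8 N
0.2472 ft → 0.0753466 m
W = F × d = 19046.8 × 0.0753466 = 1435.11 J
In ft·lbf: 1435.11 / 1.35582 = 1058.48 ft·lbf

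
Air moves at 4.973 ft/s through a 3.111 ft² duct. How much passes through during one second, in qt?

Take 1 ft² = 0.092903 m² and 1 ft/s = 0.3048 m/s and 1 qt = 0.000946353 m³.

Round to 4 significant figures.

462.9 qt

4.973 ft/s × 0.3048 → 1.51577 m/s
3.111 ft² × 0.092903 → 0.289021 m²
V = v × A × t = 1.51577 m/s × 0.289021 m² × 1 s = 0.438089 m³
0.438089 m³ ÷ (0.000946353 m³/qt) = 462.923 qt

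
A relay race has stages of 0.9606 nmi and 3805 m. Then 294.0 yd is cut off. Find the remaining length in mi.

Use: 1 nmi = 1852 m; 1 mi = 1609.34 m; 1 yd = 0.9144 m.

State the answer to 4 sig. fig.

0.9606 nmi × 1852 → 1779.03 m
3805 m (already m)
294.0 yd × 0.9144 → 268.834 m
Net: 1779.03 + 3805 − 268.834 = 5315.2 m
In mi: 5315.2 / 1609.34 = 3.30272 mi

3.303 mi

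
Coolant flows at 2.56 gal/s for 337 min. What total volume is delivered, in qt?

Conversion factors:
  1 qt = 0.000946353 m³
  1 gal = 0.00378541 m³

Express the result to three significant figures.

2.07×10⁵ qt

2.56 gal/s → 0.00969065 m³/s
337 min → 20220 s
V = Q × t = 0.00969065 × 20220 = 195.945 m³
In qt: 195.945 / 0.000946353 = 207053 qt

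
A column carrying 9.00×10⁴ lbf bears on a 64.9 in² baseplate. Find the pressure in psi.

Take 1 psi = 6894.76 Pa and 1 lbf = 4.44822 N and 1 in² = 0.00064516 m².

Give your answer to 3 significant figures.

9.00×10⁴ lbf × 4.44822 = 400340 N
64.9 in² × 0.00064516 = 0.0418709 m²
P = F / A = 400340 N / 0.0418709 m² = 9.56129×10⁶ Pa
9.56129×10⁶ Pa ÷ (6894.76 Pa/psi) = 1386.75 psi

1390 psi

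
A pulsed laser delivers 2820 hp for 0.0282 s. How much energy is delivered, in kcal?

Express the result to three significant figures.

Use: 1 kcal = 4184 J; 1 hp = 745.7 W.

2820 hp × 745.7 = 2.10287×10⁶ W
E = P × t = 2.10287×10⁶ W × 0.0282 s = 59300.9 J
59300.9 J ÷ (4184 J/kcal) = 14.1733 kcal

14.2 kcal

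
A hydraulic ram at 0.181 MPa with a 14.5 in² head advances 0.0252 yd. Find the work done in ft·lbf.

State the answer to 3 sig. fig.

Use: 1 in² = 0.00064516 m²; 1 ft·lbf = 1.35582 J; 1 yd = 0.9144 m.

0.181 MPa → 181000 Pa
14.5 in² → 0.00935482 m²
F = P × A = 181000 × 0.00935482 = 1693.22 N
0.0252 yd → 0.0230429 m
W = F × d = 1693.22 × 0.0230429 = 39.0167 J
In ft·lbf: 39.0167 / 1.35582 = 28.7772 ft·lbf

28.8 ft·lbf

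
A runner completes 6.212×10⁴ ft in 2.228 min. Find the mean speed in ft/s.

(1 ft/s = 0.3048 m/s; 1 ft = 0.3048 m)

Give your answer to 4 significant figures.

464.7 ft/s

6.212×10⁴ ft × 0.3048 → 18934.2 m
2.228 min × 60 → 133.68 s
v = d / t = 18934.2 m / 133.68 s = 141.638 m/s
141.638 m/s ÷ (0.3048 m/s/ft/s) = 464.692 ft/s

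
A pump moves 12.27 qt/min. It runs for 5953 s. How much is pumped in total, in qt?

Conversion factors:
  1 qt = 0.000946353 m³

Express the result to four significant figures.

12.27 qt/min → 1.93529×10⁻⁴ m³/s
V = Q × t = 1.93529×10⁻⁴ × 5953 = 1.15208 m³
In qt: 1.15208 / 0.000946353 = 1217.39 qt

1217 qt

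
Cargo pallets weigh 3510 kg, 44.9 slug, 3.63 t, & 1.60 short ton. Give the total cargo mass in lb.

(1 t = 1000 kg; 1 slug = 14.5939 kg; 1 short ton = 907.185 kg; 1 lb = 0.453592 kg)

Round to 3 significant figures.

3510 kg (already kg)
44.9 slug × 14.5939 → 655.266 kg
3.63 t × 1000 → 3630 kg
1.60 short ton × 907.185 → 1451.5 kg
Combined: 3510 + 655.266 + 3630 + 1451.5 = 9246.77 kg
In lb: 9246.77 / 0.453592 = 20385.7 lb

2.04×10⁴ lb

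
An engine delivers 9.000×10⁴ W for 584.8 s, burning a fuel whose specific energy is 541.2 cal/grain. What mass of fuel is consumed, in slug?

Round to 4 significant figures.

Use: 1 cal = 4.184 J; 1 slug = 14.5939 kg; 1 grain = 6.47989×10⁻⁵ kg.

E = P × t = 90000 × 584.8 = 5.2632×10⁷ J
541.2 cal/grain → 3.49447×10⁷ J/kg
m = E / e_s = 5.2632×10⁷ / 3.49447×10⁷ = 1.50615 kg
In slug: 1.50615 / 14.5939 = 0.103204 slug

0.1032 slug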